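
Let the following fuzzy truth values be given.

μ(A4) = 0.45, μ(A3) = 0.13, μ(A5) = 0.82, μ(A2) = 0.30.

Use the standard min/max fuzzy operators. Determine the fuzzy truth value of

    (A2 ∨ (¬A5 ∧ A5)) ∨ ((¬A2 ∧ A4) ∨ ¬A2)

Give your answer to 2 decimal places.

0.70

¬A5 = 1 − 0.82 = 0.18
¬A5 ∧ A5 = min(a, b) on (0.18, 0.82) = 0.18
A2 ∨ (¬A5 ∧ A5) = max(a, b) on (0.30, 0.18) = 0.30
¬A2 = 1 − 0.30 = 0.70
¬A2 ∧ A4 = min(a, b) on (0.70, 0.45) = 0.45
¬A2 = 1 − 0.30 = 0.70
(¬A2 ∧ A4) ∨ ¬A2 = max(a, b) on (0.45, 0.70) = 0.70
(A2 ∨ (¬A5 ∧ A5)) ∨ ((¬A2 ∧ A4) ∨ ¬A2) = max(a, b) on (0.30, 0.70) = 0.70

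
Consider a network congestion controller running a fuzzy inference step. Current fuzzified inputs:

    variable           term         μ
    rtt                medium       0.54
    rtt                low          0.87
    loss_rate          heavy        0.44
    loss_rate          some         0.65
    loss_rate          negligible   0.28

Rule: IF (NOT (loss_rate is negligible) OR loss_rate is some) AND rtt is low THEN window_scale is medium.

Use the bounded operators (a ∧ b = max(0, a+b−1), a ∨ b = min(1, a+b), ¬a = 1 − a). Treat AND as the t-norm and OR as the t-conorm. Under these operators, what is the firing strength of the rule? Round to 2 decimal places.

firing strength: (¬negligible=1−0.28=0.72 OR some=0.65) = 1.00; AND[max(0, a+b−1)] with low=0.87 → w = 0.87

0.87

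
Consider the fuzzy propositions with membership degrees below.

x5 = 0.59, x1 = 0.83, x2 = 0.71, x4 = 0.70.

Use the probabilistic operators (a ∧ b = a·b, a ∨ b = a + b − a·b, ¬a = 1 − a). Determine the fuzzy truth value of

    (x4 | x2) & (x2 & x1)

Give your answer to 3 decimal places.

x4 | x2 = a + b − a·b on (0.7000, 0.7100) = 0.9130
x2 & x1 = a·b on (0.7100, 0.8300) = 0.5893
(x4 | x2) & (x2 & x1) = a·b on (0.9130, 0.5893) = 0.5380

0.538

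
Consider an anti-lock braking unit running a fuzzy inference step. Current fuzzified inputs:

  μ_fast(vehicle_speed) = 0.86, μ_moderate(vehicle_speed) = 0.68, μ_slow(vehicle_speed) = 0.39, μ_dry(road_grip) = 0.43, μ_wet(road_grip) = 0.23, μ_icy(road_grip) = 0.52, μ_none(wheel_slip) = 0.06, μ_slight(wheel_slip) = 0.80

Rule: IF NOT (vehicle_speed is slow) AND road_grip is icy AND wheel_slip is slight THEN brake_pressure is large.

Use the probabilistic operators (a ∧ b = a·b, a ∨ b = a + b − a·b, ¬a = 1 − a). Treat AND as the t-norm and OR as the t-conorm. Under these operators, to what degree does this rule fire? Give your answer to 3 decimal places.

0.254

firing strength: ¬slow=1−0.39=0.61, icy=0.52, slight=0.80; AND[a·b] → w = 0.2538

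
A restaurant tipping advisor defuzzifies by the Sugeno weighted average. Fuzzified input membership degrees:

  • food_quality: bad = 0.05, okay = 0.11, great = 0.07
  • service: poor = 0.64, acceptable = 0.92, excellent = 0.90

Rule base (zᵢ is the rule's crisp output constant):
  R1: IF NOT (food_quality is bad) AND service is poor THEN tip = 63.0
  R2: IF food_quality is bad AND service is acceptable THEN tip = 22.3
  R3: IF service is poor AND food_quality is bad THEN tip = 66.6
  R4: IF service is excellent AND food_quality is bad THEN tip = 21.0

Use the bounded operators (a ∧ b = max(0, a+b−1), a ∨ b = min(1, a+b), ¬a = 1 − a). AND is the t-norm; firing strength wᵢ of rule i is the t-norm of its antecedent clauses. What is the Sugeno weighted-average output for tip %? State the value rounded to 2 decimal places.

63.00

R1 (z=63.0): ¬bad=1−0.05=0.95, poor=0.64; AND[max(0, a+b−1)] → w = 0.59
R2 (z=22.3): bad=0.05, acceptable=0.92; AND[max(0, a+b−1)] → w = 0.00
R3 (z=66.6): poor=0.64, bad=0.05; AND[max(0, a+b−1)] → w = 0.00
R4 (z=21.0): excellent=0.90, bad=0.05; AND[max(0, a+b−1)] → w = 0.00
Weighted average = (0.59·63.0 + 0.00·22.3 + 0.00·66.6 + 0.00·21.0) / (0.59 + 0.00 + 0.00 + 0.00)
  = 37.1700 / 0.5900 = 63.00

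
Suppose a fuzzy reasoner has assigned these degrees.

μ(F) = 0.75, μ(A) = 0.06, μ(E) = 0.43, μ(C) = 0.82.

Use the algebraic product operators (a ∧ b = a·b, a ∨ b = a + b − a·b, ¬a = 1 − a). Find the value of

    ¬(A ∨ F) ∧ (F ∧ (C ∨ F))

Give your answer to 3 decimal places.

0.168

A ∨ F = a + b − a·b on (0.0600, 0.7500) = 0.7650
¬(A ∨ F) = 1 − 0.7650 = 0.2350
C ∨ F = a + b − a·b on (0.8200, 0.7500) = 0.9550
F ∧ (C ∨ F) = a·b on (0.7500, 0.9550) = 0.7162
¬(A ∨ F) ∧ (F ∧ (C ∨ F)) = a·b on (0.2350, 0.7162) = 0.1683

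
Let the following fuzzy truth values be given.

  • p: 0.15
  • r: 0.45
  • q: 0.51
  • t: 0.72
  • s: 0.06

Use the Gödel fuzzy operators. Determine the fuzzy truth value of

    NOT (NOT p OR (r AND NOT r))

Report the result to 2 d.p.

NOT p = 1 − 0.15 = 0.85
NOT r = 1 − 0.45 = 0.55
r AND NOT r = min(a, b) on (0.45, 0.55) = 0.45
NOT p OR (r AND NOT r) = max(a, b) on (0.85, 0.45) = 0.85
NOT (NOT p OR (r AND NOT r)) = 1 − 0.85 = 0.15

0.15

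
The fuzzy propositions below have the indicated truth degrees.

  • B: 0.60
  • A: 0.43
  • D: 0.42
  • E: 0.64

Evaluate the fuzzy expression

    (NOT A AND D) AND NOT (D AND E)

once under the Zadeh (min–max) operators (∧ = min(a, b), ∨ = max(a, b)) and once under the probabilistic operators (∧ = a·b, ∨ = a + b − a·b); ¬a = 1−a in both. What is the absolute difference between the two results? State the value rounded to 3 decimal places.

Under Zadeh (min–max):
  NOT A = 1 − 0.43 = 0.57
  NOT A AND D = min(a, b) on (0.57, 0.42) = 0.42
  D AND E = min(a, b) on (0.42, 0.64) = 0.42
  NOT (D AND E) = 1 − 0.42 = 0.58
  (NOT A AND D) AND NOT (D AND E) = min(a, b) on (0.42, 0.58) = 0.42
  → value = 0.4200
Under probabilistic:
  NOT A = 1 − 0.4300 = 0.5700
  NOT A AND D = a·b on (0.5700, 0.4200) = 0.2394
  D AND E = a·b on (0.4200, 0.6400) = 0.2688
  NOT (D AND E) = 1 − 0.2688 = 0.7312
  (NOT A AND D) AND NOT (D AND E) = a·b on (0.2394, 0.7312) = 0.1750
  → value = 0.1750
|0.4200 − 0.1750| = 0.245

0.245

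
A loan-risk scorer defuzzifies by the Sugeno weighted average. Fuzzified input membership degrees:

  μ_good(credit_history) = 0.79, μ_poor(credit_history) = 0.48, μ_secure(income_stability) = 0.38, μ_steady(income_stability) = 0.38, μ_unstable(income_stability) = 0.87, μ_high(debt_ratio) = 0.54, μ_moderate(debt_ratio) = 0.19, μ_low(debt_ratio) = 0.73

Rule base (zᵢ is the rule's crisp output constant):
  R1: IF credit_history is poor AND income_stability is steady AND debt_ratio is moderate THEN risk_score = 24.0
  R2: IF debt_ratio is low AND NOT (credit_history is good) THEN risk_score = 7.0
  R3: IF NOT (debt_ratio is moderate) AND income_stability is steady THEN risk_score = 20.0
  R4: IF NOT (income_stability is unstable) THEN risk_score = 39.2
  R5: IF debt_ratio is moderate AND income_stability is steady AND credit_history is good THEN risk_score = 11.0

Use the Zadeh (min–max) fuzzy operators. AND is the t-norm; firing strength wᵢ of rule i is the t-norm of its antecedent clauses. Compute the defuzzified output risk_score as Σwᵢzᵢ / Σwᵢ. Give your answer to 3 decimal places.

R1 (z=24.0): poor=0.48, steady=0.38, moderate=0.19; AND[min(a, b)] → w = 0.19
R2 (z=7.0): low=0.73, ¬good=1−0.79=0.21; AND[min(a, b)] → w = 0.21
R3 (z=20.0): ¬moderate=1−0.19=0.81, steady=0.38; AND[min(a, b)] → w = 0.38
R4 (z=39.2): ¬unstable=1−0.87=0.13 → w = 0.13
R5 (z=11.0): moderate=0.19, steady=0.38, good=0.79; AND[min(a, b)] → w = 0.19
Weighted average = (0.19·24.0 + 0.21·7.0 + 0.38·20.0 + 0.13·39.2 + 0.19·11.0) / (0.19 + 0.21 + 0.38 + 0.13 + 0.19)
  = 20.8160 / 1.1000 = 18.924

18.924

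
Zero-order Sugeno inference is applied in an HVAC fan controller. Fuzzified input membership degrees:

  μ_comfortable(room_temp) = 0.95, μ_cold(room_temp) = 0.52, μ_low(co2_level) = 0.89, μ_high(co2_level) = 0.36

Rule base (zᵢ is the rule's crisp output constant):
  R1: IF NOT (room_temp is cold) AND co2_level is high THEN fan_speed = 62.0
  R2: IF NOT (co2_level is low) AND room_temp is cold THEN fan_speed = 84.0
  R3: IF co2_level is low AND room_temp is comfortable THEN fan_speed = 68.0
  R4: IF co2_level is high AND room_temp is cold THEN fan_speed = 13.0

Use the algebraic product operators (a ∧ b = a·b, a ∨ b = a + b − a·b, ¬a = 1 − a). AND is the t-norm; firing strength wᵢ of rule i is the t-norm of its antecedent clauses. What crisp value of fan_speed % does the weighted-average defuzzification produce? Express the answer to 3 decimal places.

R1 (z=62.0): ¬cold=1−0.52=0.48, high=0.36; AND[a·b] → w = 0.1728
R2 (z=84.0): ¬low=1−0.89=0.11, cold=0.52; AND[a·b] → w = 0.0572
R3 (z=68.0): low=0.89, comfortable=0.95; AND[a·b] → w = 0.8455
R4 (z=13.0): high=0.36, cold=0.52; AND[a·b] → w = 0.1872
Weighted average = (0.1728·62.0 + 0.0572·84.0 + 0.8455·68.0 + 0.1872·13.0) / (0.1728 + 0.0572 + 0.8455 + 0.1872)
  = 75.4460 / 1.2627 = 59.750

59.750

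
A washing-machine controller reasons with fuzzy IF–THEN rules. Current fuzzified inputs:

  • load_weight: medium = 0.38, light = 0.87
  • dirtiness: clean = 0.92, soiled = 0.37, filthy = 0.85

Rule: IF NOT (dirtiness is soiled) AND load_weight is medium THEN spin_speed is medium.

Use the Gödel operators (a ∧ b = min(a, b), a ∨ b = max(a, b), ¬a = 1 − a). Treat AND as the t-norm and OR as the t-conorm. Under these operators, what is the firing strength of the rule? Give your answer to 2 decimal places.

firing strength: ¬soiled=1−0.37=0.63, medium=0.38; AND[min(a, b)] → w = 0.38

0.38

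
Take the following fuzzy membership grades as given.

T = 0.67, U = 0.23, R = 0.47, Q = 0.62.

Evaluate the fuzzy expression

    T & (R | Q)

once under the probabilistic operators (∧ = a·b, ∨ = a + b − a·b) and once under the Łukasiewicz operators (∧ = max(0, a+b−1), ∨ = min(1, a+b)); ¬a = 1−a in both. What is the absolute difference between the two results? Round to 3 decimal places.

Under probabilistic:
  R | Q = a + b − a·b on (0.4700, 0.6200) = 0.7986
  T & (R | Q) = a·b on (0.6700, 0.7986) = 0.5351
  → value = 0.5351
Under Łukasiewicz:
  R | Q = min(1, a+b) on (0.47, 0.62) = 1.00
  T & (R | Q) = max(0, a+b−1) on (0.67, 1.00) = 0.67
  → value = 0.6700
|0.5351 − 0.6700| = 0.135

0.135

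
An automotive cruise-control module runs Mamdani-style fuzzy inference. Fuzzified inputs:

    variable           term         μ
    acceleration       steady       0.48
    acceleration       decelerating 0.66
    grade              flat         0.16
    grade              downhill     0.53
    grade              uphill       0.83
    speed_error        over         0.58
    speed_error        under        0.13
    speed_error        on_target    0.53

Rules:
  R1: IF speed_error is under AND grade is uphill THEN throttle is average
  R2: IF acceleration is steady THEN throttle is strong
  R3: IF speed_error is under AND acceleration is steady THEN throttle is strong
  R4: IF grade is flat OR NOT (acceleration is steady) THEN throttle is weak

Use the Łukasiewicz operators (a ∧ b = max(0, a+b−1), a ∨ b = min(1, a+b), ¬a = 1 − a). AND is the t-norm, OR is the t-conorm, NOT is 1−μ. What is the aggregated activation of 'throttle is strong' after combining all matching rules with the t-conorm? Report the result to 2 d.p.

R1: under=0.13, uphill=0.83; AND[max(0, a+b−1)] → w = 0.00
R2: steady=0.48 → w = 0.48
R3: under=0.13, steady=0.48; AND[max(0, a+b−1)] → w = 0.00
R4: flat=0.16, ¬steady=1−0.48=0.52; OR[min(1, a+b)] → w = 0.68
Rules with consequent 'strong': {R2, R3} → strengths 0.48, 0.00
Aggregate via t-conorm [min(1, a+b)]: 0.48

0.48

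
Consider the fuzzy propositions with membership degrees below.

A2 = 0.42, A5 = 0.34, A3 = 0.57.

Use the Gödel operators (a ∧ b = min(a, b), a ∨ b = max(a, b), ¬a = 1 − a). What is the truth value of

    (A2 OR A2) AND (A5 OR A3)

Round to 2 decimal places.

A2 OR A2 = max(a, b) on (0.42, 0.42) = 0.42
A5 OR A3 = max(a, b) on (0.34, 0.57) = 0.57
(A2 OR A2) AND (A5 OR A3) = min(a, b) on (0.42, 0.57) = 0.42

0.42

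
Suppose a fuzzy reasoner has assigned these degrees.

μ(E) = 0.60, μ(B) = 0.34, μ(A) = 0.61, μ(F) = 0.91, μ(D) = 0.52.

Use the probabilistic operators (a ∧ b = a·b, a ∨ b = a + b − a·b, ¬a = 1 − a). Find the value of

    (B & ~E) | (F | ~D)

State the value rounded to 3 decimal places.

~E = 1 − 0.6000 = 0.4000
B & ~E = a·b on (0.3400, 0.4000) = 0.1360
~D = 1 − 0.5200 = 0.4800
F | ~D = a + b − a·b on (0.9100, 0.4800) = 0.9532
(B & ~E) | (F | ~D) = a + b − a·b on (0.1360, 0.9532) = 0.9596

0.960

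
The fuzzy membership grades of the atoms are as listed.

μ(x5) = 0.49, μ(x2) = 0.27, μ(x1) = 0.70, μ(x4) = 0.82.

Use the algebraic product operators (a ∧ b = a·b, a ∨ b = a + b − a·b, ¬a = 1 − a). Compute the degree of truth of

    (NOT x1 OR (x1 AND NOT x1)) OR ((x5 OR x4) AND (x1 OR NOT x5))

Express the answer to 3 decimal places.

NOT x1 = 1 − 0.7000 = 0.3000
NOT x1 = 1 − 0.7000 = 0.3000
x1 AND NOT x1 = a·b on (0.7000, 0.3000) = 0.2100
NOT x1 OR (x1 AND NOT x1) = a + b − a·b on (0.3000, 0.2100) = 0.4470
x5 OR x4 = a + b − a·b on (0.4900, 0.8200) = 0.9082
NOT x5 = 1 − 0.4900 = 0.5100
x1 OR NOT x5 = a + b − a·b on (0.7000, 0.5100) = 0.8530
(x5 OR x4) AND (x1 OR NOT x5) = a·b on (0.9082, 0.8530) = 0.7747
(NOT x1 OR (x1 AND NOT x1)) OR ((x5 OR x4) AND (x1 OR NOT x5)) = a + b − a·b on (0.4470, 0.7747) = 0.8754

0.875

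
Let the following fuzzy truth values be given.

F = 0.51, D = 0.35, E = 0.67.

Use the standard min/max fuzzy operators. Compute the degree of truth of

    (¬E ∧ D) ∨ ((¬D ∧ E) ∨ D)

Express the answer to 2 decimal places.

¬E = 1 − 0.67 = 0.33
¬E ∧ D = min(a, b) on (0.33, 0.35) = 0.33
¬D = 1 − 0.35 = 0.65
¬D ∧ E = min(a, b) on (0.65, 0.67) = 0.65
(¬D ∧ E) ∨ D = max(a, b) on (0.65, 0.35) = 0.65
(¬E ∧ D) ∨ ((¬D ∧ E) ∨ D) = max(a, b) on (0.33, 0.65) = 0.65

0.65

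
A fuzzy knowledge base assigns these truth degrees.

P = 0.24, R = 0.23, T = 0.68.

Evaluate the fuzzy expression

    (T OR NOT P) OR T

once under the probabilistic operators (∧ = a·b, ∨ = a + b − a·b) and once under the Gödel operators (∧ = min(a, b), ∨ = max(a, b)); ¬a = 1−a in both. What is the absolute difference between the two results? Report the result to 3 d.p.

0.215

Under probabilistic:
  NOT P = 1 − 0.2400 = 0.7600
  T OR NOT P = a + b − a·b on (0.6800, 0.7600) = 0.9232
  (T OR NOT P) OR T = a + b − a·b on (0.9232, 0.6800) = 0.9754
  → value = 0.9754
Under Gödel:
  NOT P = 1 − 0.24 = 0.76
  T OR NOT P = max(a, b) on (0.68, 0.76) = 0.76
  (T OR NOT P) OR T = max(a, b) on (0.76, 0.68) = 0.76
  → value = 0.7600
|0.9754 − 0.7600| = 0.215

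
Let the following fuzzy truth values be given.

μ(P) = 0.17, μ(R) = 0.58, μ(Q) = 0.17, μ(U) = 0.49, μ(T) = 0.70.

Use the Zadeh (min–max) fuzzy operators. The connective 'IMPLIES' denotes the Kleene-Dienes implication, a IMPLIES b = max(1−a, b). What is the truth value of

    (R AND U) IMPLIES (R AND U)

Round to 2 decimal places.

R AND U = min(a, b) on (0.58, 0.49) = 0.49
R AND U = min(a, b) on (0.58, 0.49) = 0.49
(R AND U) IMPLIES (R AND U)  [Kleene-Dienes: max(1−a, b)] with a=0.49, b=0.49 → 0.51

0.51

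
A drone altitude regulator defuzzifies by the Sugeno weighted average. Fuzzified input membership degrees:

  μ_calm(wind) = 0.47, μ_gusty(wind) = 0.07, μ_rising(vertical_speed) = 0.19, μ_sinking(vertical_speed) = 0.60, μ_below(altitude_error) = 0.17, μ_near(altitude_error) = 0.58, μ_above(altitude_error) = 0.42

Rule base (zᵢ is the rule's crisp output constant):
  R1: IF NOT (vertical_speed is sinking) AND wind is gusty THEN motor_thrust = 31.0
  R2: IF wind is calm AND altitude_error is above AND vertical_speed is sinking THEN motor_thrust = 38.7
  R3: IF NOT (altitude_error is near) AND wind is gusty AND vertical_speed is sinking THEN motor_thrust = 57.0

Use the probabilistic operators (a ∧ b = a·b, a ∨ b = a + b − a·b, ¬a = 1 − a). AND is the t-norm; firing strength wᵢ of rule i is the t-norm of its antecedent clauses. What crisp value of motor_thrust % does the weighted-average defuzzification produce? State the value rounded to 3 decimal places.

R1 (z=31.0): ¬sinking=1−0.60=0.40, gusty=0.07; AND[a·b] → w = 0.0280
R2 (z=38.7): calm=0.47, above=0.42, sinking=0.60; AND[a·b] → w = 0.1184
R3 (z=57.0): ¬near=1−0.58=0.42, gusty=0.07, sinking=0.60; AND[a·b] → w = 0.0176
Weighted average = (0.0280·31.0 + 0.1184·38.7 + 0.0176·57.0) / (0.0280 + 0.1184 + 0.0176)
  = 6.4571 / 0.1641 = 39.353

39.353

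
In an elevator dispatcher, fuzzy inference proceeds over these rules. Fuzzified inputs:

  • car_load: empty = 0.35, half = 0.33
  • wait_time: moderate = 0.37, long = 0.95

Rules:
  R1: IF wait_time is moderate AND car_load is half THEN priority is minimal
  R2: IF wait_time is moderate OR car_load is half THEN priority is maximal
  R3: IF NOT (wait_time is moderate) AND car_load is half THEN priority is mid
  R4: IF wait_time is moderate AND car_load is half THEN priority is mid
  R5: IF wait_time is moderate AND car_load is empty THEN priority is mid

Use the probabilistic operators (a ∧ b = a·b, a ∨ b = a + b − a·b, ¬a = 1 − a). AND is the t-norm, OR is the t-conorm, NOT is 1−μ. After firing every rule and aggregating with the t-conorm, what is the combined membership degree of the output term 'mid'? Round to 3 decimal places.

0.395

R1: moderate=0.37, half=0.33; AND[a·b] → w = 0.1221
R2: moderate=0.37, half=0.33; OR[a + b − a·b] → w = 0.5779
R3: ¬moderate=1−0.37=0.63, half=0.33; AND[a·b] → w = 0.2079
R4: moderate=0.37, half=0.33; AND[a·b] → w = 0.1221
R5: moderate=0.37, empty=0.35; AND[a·b] → w = 0.1295
Rules with consequent 'mid': {R3, R4, R5} → strengths 0.2079, 0.1221, 0.1295
Aggregate via t-conorm [a + b − a·b]: 0.3947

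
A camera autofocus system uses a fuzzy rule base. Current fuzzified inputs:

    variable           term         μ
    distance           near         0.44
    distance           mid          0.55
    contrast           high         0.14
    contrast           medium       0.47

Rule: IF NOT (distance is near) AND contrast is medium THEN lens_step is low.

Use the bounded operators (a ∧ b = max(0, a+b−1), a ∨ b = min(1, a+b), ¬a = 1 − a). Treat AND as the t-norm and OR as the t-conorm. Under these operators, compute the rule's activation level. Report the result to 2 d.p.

firing strength: ¬near=1−0.44=0.56, medium=0.47; AND[max(0, a+b−1)] → w = 0.03

0.03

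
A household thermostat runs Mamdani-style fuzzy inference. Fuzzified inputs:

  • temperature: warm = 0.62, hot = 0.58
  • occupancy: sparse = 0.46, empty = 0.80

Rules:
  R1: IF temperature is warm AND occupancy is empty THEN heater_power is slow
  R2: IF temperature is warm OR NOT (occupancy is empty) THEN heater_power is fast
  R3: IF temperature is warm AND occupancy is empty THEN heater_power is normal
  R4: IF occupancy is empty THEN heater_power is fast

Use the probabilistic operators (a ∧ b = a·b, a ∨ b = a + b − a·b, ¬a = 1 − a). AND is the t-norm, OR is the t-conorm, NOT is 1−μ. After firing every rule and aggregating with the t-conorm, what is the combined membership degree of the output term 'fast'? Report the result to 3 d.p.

R1: warm=0.62, empty=0.80; AND[a·b] → w = 0.4960
R2: warm=0.62, ¬empty=1−0.80=0.20; OR[a + b − a·b] → w = 0.6960
R3: warm=0.62, empty=0.80; AND[a·b] → w = 0.4960
R4: empty=0.80 → w = 0.8000
Rules with consequent 'fast': {R2, R4} → strengths 0.6960, 0.8000
Aggregate via t-conorm [a + b − a·b]: 0.9392

0.939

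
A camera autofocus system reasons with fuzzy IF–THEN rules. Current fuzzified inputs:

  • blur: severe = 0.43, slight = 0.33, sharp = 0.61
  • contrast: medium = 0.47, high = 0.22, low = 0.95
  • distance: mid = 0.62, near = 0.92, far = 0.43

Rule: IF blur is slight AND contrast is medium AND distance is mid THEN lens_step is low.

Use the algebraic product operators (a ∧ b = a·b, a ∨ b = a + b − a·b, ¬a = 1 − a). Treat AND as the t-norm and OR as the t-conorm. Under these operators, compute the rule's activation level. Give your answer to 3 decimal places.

0.096

firing strength: slight=0.33, medium=0.47, mid=0.62; AND[a·b] → w = 0.0962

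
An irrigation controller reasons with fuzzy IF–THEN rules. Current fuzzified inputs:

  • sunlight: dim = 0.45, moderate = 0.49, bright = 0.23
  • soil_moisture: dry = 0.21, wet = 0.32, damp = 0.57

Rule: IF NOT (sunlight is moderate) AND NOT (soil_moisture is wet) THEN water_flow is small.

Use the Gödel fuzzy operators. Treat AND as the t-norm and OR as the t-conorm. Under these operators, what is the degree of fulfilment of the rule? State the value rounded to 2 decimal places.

firing strength: ¬moderate=1−0.49=0.51, ¬wet=1−0.32=0.68; AND[min(a, b)] → w = 0.51

0.51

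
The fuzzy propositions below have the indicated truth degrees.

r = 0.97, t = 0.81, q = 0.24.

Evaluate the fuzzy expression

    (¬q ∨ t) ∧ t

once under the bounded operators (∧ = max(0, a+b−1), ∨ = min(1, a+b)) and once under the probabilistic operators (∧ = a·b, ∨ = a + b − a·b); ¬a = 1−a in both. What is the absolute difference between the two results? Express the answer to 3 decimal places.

0.037

Under bounded:
  ¬q = 1 − 0.24 = 0.76
  ¬q ∨ t = min(1, a+b) on (0.76, 0.81) = 1.00
  (¬q ∨ t) ∧ t = max(0, a+b−1) on (1.00, 0.81) = 0.81
  → value = 0.8100
Under probabilistic:
  ¬q = 1 − 0.2400 = 0.7600
  ¬q ∨ t = a + b − a·b on (0.7600, 0.8100) = 0.9544
  (¬q ∨ t) ∧ t = a·b on (0.9544, 0.8100) = 0.7731
  → value = 0.7731
|0.8100 − 0.7731| = 0.037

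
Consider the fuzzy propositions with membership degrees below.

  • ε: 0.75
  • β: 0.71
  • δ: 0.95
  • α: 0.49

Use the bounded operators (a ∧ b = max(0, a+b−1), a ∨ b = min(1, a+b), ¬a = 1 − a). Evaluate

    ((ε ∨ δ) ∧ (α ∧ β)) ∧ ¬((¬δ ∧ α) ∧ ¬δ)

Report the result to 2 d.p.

ε ∨ δ = min(1, a+b) on (0.75, 0.95) = 1.00
α ∧ β = max(0, a+b−1) on (0.49, 0.71) = 0.20
(ε ∨ δ) ∧ (α ∧ β) = max(0, a+b−1) on (1.00, 0.20) = 0.20
¬δ = 1 − 0.95 = 0.05
¬δ ∧ α = max(0, a+b−1) on (0.05, 0.49) = 0.00
¬δ = 1 − 0.95 = 0.05
(¬δ ∧ α) ∧ ¬δ = max(0, a+b−1) on (0.00, 0.05) = 0.00
¬((¬δ ∧ α) ∧ ¬δ) = 1 − 0.00 = 1.00
((ε ∨ δ) ∧ (α ∧ β)) ∧ ¬((¬δ ∧ α) ∧ ¬δ) = max(0, a+b−1) on (0.20, 1.00) = 0.20

0.20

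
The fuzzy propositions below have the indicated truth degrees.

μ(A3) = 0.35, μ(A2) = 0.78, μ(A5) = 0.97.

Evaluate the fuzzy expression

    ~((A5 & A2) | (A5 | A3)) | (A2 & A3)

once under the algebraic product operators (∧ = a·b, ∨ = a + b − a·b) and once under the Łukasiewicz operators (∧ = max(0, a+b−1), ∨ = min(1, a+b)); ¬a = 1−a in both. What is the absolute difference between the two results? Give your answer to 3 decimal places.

0.146

Under algebraic product:
  A5 & A2 = a·b on (0.9700, 0.7800) = 0.7566
  A5 | A3 = a + b − a·b on (0.9700, 0.3500) = 0.9805
  (A5 & A2) | (A5 | A3) = a + b − a·b on (0.7566, 0.9805) = 0.9953
  ~((A5 & A2) | (A5 | A3)) = 1 − 0.9953 = 0.0047
  A2 & A3 = a·b on (0.7800, 0.3500) = 0.2730
  ~((A5 & A2) | (A5 | A3)) | (A2 & A3) = a + b − a·b on (0.0047, 0.2730) = 0.2765
  → value = 0.2765
Under Łukasiewicz:
  A5 & A2 = max(0, a+b−1) on (0.97, 0.78) = 0.75
  A5 | A3 = min(1, a+b) on (0.97, 0.35) = 1.00
  (A5 & A2) | (A5 | A3) = min(1, a+b) on (0.75, 1.00) = 1.00
  ~((A5 & A2) | (A5 | A3)) = 1 − 1.00 = 0.00
  A2 & A3 = max(0, a+b−1) on (0.78, 0.35) = 0.13
  ~((A5 & A2) | (A5 | A3)) | (A2 & A3) = min(1, a+b) on (0.00, 0.13) = 0.13
  → value = 0.1300
|0.2765 − 0.1300| = 0.146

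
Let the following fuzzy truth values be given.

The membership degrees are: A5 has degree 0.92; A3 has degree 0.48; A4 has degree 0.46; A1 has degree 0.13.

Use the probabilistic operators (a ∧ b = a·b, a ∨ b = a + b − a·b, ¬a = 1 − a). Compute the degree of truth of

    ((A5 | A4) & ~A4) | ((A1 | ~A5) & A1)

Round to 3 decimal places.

0.529

A5 | A4 = a + b − a·b on (0.9200, 0.4600) = 0.9568
~A4 = 1 − 0.4600 = 0.5400
(A5 | A4) & ~A4 = a·b on (0.9568, 0.5400) = 0.5167
~A5 = 1 − 0.9200 = 0.0800
A1 | ~A5 = a + b − a·b on (0.1300, 0.0800) = 0.1996
(A1 | ~A5) & A1 = a·b on (0.1996, 0.1300) = 0.0259
((A5 | A4) & ~A4) | ((A1 | ~A5) & A1) = a + b − a·b on (0.5167, 0.0259) = 0.5292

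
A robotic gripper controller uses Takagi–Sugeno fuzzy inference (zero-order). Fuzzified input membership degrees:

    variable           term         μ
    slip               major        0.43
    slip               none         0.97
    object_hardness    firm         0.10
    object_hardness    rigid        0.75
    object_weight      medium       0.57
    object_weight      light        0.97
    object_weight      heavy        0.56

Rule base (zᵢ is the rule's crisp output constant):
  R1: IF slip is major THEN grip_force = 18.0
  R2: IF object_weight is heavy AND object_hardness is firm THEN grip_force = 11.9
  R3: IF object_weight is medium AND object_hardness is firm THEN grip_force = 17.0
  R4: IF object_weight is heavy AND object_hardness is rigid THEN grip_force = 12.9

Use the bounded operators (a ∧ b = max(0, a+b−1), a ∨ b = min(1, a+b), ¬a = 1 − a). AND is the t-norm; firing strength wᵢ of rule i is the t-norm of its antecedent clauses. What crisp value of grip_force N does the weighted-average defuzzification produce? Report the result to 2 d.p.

15.86

R1 (z=18.0): major=0.43 → w = 0.43
R2 (z=11.9): heavy=0.56, firm=0.10; AND[max(0, a+b−1)] → w = 0.00
R3 (z=17.0): medium=0.57, firm=0.10; AND[max(0, a+b−1)] → w = 0.00
R4 (z=12.9): heavy=0.56, rigid=0.75; AND[max(0, a+b−1)] → w = 0.31
Weighted average = (0.43·18.0 + 0.00·11.9 + 0.00·17.0 + 0.31·12.9) / (0.43 + 0.00 + 0.00 + 0.31)
  = 11.7390 / 0.7400 = 15.86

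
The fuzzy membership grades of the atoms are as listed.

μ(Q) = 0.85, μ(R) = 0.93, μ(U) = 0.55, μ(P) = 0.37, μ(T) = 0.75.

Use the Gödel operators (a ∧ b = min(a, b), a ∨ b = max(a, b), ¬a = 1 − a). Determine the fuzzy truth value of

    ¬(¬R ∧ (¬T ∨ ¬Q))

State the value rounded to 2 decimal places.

0.93

¬R = 1 − 0.93 = 0.07
¬T = 1 − 0.75 = 0.25
¬Q = 1 − 0.85 = 0.15
¬T ∨ ¬Q = max(a, b) on (0.25, 0.15) = 0.25
¬R ∧ (¬T ∨ ¬Q) = min(a, b) on (0.07, 0.25) = 0.07
¬(¬R ∧ (¬T ∨ ¬Q)) = 1 − 0.07 = 0.93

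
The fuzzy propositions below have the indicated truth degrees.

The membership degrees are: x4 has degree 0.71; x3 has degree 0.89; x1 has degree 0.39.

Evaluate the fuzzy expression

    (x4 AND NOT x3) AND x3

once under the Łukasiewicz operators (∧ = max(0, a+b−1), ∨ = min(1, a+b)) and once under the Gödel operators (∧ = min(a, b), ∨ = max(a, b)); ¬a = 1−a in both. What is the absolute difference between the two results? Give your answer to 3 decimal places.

0.110

Under Łukasiewicz:
  NOT x3 = 1 − 0.89 = 0.11
  x4 AND NOT x3 = max(0, a+b−1) on (0.71, 0.11) = 0.00
  (x4 AND NOT x3) AND x3 = max(0, a+b−1) on (0.00, 0.89) = 0.00
  → value = 0.0000
Under Gödel:
  NOT x3 = 1 − 0.89 = 0.11
  x4 AND NOT x3 = min(a, b) on (0.71, 0.11) = 0.11
  (x4 AND NOT x3) AND x3 = min(a, b) on (0.11, 0.89) = 0.11
  → value = 0.1100
|0.0000 − 0.1100| = 0.110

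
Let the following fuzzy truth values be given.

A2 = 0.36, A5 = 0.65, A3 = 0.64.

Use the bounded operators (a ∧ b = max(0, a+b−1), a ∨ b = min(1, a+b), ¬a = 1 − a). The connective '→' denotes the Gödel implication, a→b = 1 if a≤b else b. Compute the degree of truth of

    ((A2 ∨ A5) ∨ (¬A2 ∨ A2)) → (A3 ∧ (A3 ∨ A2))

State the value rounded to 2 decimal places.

A2 ∨ A5 = min(1, a+b) on (0.36, 0.65) = 1.00
¬A2 = 1 − 0.36 = 0.64
¬A2 ∨ A2 = min(1, a+b) on (0.64, 0.36) = 1.00
(A2 ∨ A5) ∨ (¬A2 ∨ A2) = min(1, a+b) on (1.00, 1.00) = 1.00
A3 ∨ A2 = min(1, a+b) on (0.64, 0.36) = 1.00
A3 ∧ (A3 ∨ A2) = max(0, a+b−1) on (0.64, 1.00) = 0.64
((A2 ∨ A5) ∨ (¬A2 ∨ A2)) → (A3 ∧ (A3 ∨ A2))  [Gödel: 1 if a≤b else b] with a=1.00, b=0.64 → 0.64

0.64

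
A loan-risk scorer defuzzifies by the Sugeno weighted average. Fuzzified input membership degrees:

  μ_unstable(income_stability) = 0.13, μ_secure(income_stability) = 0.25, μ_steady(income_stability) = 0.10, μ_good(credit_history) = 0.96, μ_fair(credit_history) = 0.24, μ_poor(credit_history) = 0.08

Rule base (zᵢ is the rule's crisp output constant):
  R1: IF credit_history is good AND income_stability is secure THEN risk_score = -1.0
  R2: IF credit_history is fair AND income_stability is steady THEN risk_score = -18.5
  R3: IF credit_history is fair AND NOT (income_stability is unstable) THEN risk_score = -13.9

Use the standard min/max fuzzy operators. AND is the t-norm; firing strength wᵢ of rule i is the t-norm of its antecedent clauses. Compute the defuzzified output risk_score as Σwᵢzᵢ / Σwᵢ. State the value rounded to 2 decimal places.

R1 (z=-1.0): good=0.96, secure=0.25; AND[min(a, b)] → w = 0.25
R2 (z=-18.5): fair=0.24, steady=0.10; AND[min(a, b)] → w = 0.10
R3 (z=-13.9): fair=0.24, ¬unstable=1−0.13=0.87; AND[min(a, b)] → w = 0.24
Weighted average = (0.25·-1.0 + 0.10·-18.5 + 0.24·-13.9) / (0.25 + 0.10 + 0.24)
  = -5.4360 / 0.5900 = -9.21

-9.21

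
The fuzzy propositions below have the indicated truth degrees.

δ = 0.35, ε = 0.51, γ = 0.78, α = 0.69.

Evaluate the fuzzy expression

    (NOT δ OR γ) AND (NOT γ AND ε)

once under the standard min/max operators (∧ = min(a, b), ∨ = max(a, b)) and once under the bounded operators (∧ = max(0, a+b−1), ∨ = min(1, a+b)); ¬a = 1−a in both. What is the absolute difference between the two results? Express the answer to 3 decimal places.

Under standard min/max:
  NOT δ = 1 − 0.35 = 0.65
  NOT δ OR γ = max(a, b) on (0.65, 0.78) = 0.78
  NOT γ = 1 − 0.78 = 0.22
  NOT γ AND ε = min(a, b) on (0.22, 0.51) = 0.22
  (NOT δ OR γ) AND (NOT γ AND ε) = min(a, b) on (0.78, 0.22) = 0.22
  → value = 0.2200
Under bounded:
  NOT δ = 1 − 0.35 = 0.65
  NOT δ OR γ = min(1, a+b) on (0.65, 0.78) = 1.00
  NOT γ = 1 − 0.78 = 0.22
  NOT γ AND ε = max(0, a+b−1) on (0.22, 0.51) = 0.00
  (NOT δ OR γ) AND (NOT γ AND ε) = max(0, a+b−1) on (1.00, 0.00) = 0.00
  → value = 0.0000
|0.2200 − 0.0000| = 0.220

0.220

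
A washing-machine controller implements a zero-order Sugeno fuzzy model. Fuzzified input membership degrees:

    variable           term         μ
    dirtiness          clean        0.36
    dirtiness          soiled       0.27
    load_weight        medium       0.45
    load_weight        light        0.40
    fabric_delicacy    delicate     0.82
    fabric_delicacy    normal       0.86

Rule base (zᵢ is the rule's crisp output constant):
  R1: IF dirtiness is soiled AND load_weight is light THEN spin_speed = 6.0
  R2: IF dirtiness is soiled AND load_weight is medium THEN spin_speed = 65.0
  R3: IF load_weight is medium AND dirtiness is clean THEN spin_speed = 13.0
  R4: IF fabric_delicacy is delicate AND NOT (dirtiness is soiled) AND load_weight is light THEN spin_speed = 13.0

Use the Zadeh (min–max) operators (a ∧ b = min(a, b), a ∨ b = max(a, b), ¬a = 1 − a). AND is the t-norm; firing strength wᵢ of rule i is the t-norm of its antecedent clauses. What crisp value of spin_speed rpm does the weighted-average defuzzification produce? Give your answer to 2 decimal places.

22.35

R1 (z=6.0): soiled=0.27, light=0.40; AND[min(a, b)] → w = 0.27
R2 (z=65.0): soiled=0.27, medium=0.45; AND[min(a, b)] → w = 0.27
R3 (z=13.0): medium=0.45, clean=0.36; AND[min(a, b)] → w = 0.36
R4 (z=13.0): delicate=0.82, ¬soiled=1−0.27=0.73, light=0.40; AND[min(a, b)] → w = 0.40
Weighted average = (0.27·6.0 + 0.27·65.0 + 0.36·13.0 + 0.40·13.0) / (0.27 + 0.27 + 0.36 + 0.40)
  = 29.0500 / 1.3000 = 22.35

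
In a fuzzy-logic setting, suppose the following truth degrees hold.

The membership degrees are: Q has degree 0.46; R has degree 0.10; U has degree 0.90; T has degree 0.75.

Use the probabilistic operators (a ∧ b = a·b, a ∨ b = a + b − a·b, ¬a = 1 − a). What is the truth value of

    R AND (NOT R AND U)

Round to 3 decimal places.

0.081

NOT R = 1 − 0.1000 = 0.9000
NOT R AND U = a·b on (0.9000, 0.9000) = 0.8100
R AND (NOT R AND U) = a·b on (0.1000, 0.8100) = 0.0810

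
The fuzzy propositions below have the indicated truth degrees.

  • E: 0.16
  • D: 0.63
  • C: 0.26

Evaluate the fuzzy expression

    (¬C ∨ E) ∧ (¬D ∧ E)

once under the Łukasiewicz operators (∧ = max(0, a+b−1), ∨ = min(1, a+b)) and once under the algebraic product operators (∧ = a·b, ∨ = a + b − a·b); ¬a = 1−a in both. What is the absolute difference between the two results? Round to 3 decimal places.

0.046

Under Łukasiewicz:
  ¬C = 1 − 0.26 = 0.74
  ¬C ∨ E = min(1, a+b) on (0.74, 0.16) = 0.90
  ¬D = 1 − 0.63 = 0.37
  ¬D ∧ E = max(0, a+b−1) on (0.37, 0.16) = 0.00
  (¬C ∨ E) ∧ (¬D ∧ E) = max(0, a+b−1) on (0.90, 0.00) = 0.00
  → value = 0.0000
Under algebraic product:
  ¬C = 1 − 0.2600 = 0.7400
  ¬C ∨ E = a + b − a·b on (0.7400, 0.1600) = 0.7816
  ¬D = 1 − 0.6300 = 0.3700
  ¬D ∧ E = a·b on (0.3700, 0.1600) = 0.0592
  (¬C ∨ E) ∧ (¬D ∧ E) = a·b on (0.7816, 0.0592) = 0.0463
  → value = 0.0463
|0.0000 − 0.0463| = 0.046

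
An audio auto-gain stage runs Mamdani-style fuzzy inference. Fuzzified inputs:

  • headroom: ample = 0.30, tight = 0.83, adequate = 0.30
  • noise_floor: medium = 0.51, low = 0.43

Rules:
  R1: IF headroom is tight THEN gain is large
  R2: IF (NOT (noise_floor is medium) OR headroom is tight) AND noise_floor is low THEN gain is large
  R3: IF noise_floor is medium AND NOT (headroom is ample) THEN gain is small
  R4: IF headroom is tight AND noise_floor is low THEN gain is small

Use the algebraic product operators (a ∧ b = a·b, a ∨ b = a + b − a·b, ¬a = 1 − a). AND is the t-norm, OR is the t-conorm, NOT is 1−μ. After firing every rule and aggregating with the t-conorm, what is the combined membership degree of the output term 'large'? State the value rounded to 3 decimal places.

0.897

R1: tight=0.83 → w = 0.8300
R2: (¬medium=1−0.51=0.49 OR tight=0.83) = 0.9133; AND[a·b] with low=0.43 → w = 0.3927
R3: medium=0.51, ¬ample=1−0.30=0.70; AND[a·b] → w = 0.3570
R4: tight=0.83, low=0.43; AND[a·b] → w = 0.3569
Rules with consequent 'large': {R1, R2} → strengths 0.8300, 0.3927
Aggregate via t-conorm [a + b − a·b]: 0.8968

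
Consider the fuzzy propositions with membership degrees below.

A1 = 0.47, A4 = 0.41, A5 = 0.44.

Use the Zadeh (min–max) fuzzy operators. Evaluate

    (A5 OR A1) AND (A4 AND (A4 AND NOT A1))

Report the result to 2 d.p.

A5 OR A1 = max(a, b) on (0.44, 0.47) = 0.47
NOT A1 = 1 − 0.47 = 0.53
A4 AND NOT A1 = min(a, b) on (0.41, 0.53) = 0.41
A4 AND (A4 AND NOT A1) = min(a, b) on (0.41, 0.41) = 0.41
(A5 OR A1) AND (A4 AND (A4 AND NOT A1)) = min(a, b) on (0.47, 0.41) = 0.41

0.41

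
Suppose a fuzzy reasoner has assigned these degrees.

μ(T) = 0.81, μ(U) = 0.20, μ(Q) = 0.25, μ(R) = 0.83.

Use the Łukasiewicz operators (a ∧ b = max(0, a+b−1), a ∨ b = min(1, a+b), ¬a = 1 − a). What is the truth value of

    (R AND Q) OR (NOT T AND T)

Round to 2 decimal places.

0.08

R AND Q = max(0, a+b−1) on (0.83, 0.25) = 0.08
NOT T = 1 − 0.81 = 0.19
NOT T AND T = max(0, a+b−1) on (0.19, 0.81) = 0.00
(R AND Q) OR (NOT T AND T) = min(1, a+b) on (0.08, 0.00) = 0.08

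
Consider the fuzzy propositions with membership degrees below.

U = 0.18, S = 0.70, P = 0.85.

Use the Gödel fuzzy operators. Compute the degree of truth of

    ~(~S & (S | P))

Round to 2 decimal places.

0.70

~S = 1 − 0.70 = 0.30
S | P = max(a, b) on (0.70, 0.85) = 0.85
~S & (S | P) = min(a, b) on (0.30, 0.85) = 0.30
~(~S & (S | P)) = 1 − 0.30 = 0.70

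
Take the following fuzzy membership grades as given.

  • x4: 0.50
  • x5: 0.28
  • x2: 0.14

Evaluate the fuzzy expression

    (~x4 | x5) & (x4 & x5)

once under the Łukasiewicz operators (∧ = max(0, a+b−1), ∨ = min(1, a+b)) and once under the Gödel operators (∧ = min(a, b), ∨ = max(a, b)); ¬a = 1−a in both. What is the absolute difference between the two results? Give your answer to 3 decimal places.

Under Łukasiewicz:
  ~x4 = 1 − 0.50 = 0.50
  ~x4 | x5 = min(1, a+b) on (0.50, 0.28) = 0.78
  x4 & x5 = max(0, a+b−1) on (0.50, 0.28) = 0.00
  (~x4 | x5) & (x4 & x5) = max(0, a+b−1) on (0.78, 0.00) = 0.00
  → value = 0.0000
Under Gödel:
  ~x4 = 1 − 0.50 = 0.50
  ~x4 | x5 = max(a, b) on (0.50, 0.28) = 0.50
  x4 & x5 = min(a, b) on (0.50, 0.28) = 0.28
  (~x4 | x5) & (x4 & x5) = min(a, b) on (0.50, 0.28) = 0.28
  → value = 0.2800
|0.0000 − 0.2800| = 0.280

0.280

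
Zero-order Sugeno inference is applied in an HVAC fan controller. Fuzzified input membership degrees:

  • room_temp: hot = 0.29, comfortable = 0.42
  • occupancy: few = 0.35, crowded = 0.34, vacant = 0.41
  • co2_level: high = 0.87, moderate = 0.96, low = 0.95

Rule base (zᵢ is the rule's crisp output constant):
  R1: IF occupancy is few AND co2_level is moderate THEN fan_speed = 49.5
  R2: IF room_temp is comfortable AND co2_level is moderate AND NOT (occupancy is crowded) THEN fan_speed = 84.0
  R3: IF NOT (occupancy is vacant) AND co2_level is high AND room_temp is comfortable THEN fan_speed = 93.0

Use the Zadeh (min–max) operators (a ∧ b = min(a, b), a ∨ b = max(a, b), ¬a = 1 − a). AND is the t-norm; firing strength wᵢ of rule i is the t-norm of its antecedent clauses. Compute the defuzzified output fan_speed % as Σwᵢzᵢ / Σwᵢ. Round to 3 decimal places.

R1 (z=49.5): few=0.35, moderate=0.96; AND[min(a, b)] → w = 0.35
R2 (z=84.0): comfortable=0.42, moderate=0.96, ¬crowded=1−0.34=0.66; AND[min(a, b)] → w = 0.42
R3 (z=93.0): ¬vacant=1−0.41=0.59, high=0.87, comfortable=0.42; AND[min(a, b)] → w = 0.42
Weighted average = (0.35·49.5 + 0.42·84.0 + 0.42·93.0) / (0.35 + 0.42 + 0.42)
  = 91.6650 / 1.1900 = 77.029

77.029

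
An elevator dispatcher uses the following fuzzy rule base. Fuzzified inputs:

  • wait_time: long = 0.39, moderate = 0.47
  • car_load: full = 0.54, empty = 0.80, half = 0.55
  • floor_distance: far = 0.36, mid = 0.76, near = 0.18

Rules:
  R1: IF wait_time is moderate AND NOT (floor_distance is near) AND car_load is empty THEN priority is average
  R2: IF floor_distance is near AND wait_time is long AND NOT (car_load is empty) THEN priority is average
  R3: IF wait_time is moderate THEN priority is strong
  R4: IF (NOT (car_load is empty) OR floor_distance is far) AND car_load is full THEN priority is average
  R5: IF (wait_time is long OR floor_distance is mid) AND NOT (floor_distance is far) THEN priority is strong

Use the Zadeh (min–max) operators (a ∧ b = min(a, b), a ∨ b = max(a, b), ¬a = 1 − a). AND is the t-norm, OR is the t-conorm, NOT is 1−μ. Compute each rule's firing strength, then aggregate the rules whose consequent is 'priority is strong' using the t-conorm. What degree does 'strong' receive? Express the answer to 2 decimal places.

0.64

R1: moderate=0.47, ¬near=1−0.18=0.82, empty=0.80; AND[min(a, b)] → w = 0.47
R2: near=0.18, long=0.39, ¬empty=1−0.80=0.20; AND[min(a, b)] → w = 0.18
R3: moderate=0.47 → w = 0.47
R4: (¬empty=1−0.80=0.20 OR far=0.36) = 0.36; AND[min(a, b)] with full=0.54 → w = 0.36
R5: (long=0.39 OR mid=0.76) = 0.76; AND[min(a, b)] with ¬far=1−0.36=0.64 → w = 0.64
Rules with consequent 'strong': {R3, R5} → strengths 0.47, 0.64
Aggregate via t-conorm [max(a, b)]: 0.64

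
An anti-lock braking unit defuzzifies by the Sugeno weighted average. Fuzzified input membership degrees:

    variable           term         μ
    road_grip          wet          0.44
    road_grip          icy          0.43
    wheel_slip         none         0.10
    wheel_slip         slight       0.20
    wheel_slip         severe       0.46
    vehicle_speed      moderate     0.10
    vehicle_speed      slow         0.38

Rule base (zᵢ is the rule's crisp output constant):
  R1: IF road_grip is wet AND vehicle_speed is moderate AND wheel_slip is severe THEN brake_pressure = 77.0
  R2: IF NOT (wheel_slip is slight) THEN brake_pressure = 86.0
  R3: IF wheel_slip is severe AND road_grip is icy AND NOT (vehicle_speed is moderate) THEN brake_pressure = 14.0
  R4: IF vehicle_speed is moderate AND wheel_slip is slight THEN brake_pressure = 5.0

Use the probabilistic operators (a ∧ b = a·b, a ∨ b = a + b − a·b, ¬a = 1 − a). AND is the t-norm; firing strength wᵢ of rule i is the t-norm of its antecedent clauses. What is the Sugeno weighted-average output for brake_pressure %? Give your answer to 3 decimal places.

R1 (z=77.0): wet=0.44, moderate=0.10, severe=0.46; AND[a·b] → w = 0.0202
R2 (z=86.0): ¬slight=1−0.20=0.80 → w = 0.8000
R3 (z=14.0): severe=0.46, icy=0.43, ¬moderate=1−0.10=0.90; AND[a·b] → w = 0.1780
R4 (z=5.0): moderate=0.10, slight=0.20; AND[a·b] → w = 0.0200
Weighted average = (0.0202·77.0 + 0.8000·86.0 + 0.1780·14.0 + 0.0200·5.0) / (0.0202 + 0.8000 + 0.1780 + 0.0200)
  = 72.9508 / 1.0183 = 71.643

71.643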